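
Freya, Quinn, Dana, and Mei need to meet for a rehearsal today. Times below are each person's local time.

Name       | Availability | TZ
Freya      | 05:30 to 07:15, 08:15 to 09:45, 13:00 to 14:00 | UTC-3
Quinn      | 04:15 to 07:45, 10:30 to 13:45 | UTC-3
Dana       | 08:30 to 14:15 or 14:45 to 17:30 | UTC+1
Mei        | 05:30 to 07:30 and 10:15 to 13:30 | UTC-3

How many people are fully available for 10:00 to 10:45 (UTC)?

Freya in UTC: 08:30-10:15, 11:15-12:45, 16:00-17:00 (add 3h to convert from UTC-3).
Quinn in UTC: 07:15-10:45, 13:30-16:45 (add 3h to convert from UTC-3).
Dana in UTC: 07:30-13:15, 13:45-16:30 (subtract 1h to convert from UTC+1).
Mei in UTC: 08:30-10:30, 13:15-16:30 (add 3h to convert from UTC-3).
Quinn and Dana can make the full 10:00-10:45 slot — that's 2.

2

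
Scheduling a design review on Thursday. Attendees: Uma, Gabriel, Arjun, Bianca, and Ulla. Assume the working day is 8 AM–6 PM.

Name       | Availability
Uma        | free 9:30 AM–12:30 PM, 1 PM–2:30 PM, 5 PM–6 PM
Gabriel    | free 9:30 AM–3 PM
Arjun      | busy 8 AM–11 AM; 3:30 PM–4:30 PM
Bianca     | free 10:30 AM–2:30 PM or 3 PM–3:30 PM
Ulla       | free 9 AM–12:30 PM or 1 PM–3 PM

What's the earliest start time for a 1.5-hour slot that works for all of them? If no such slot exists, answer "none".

Uma free: 09:30-12:30, 13:00-14:30, 17:00-18:00.
Gabriel free: 09:30-15:00.
Arjun free: 11:00-15:30, 16:30-18:00 (invert busy blocks within the working day).
Bianca free: 10:30-14:30, 15:00-15:30.
Ulla free: 09:00-12:30, 13:00-15:00.
Uma ∩ Gabriel: 09:30-12:30, 13:00-14:30.
Uma ∩ Gabriel ∩ Arjun: 11:00-12:30, 13:00-14:30.
Uma ∩ Gabriel ∩ Arjun ∩ Bianca: 11:00-12:30, 13:00-14:30.
Uma ∩ Gabriel ∩ Arjun ∩ Bianca ∩ Ulla: 11:00-12:30, 13:00-14:30.
The first common window of at least 90 minutes is 11:00-12:30, so the earliest start is 11:00.

11:00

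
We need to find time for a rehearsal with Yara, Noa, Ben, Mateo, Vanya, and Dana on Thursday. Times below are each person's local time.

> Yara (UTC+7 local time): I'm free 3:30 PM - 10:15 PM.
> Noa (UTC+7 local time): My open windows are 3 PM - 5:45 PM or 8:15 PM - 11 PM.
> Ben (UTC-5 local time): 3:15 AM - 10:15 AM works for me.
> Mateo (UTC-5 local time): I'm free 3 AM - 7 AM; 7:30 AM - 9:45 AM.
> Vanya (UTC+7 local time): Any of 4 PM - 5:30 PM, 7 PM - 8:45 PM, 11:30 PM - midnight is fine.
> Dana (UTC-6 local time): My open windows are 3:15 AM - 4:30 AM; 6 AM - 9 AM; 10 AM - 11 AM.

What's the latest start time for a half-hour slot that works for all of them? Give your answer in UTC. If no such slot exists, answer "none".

Yara in UTC: 08:30-15:15 (subtract 7h to convert from UTC+7).
Noa in UTC: 08:00-10:45, 13:15-16:00 (subtract 7h to convert from UTC+7).
Ben in UTC: 08:15-15:15 (add 5h to convert from UTC-5).
Mateo in UTC: 08:00-12:00, 12:30-14:45 (add 5h to convert from UTC-5).
Vanya in UTC: 09:00-10:30, 12:00-13:45, 16:30-17:00 (subtract 7h to convert from UTC+7).
Dana in UTC: 09:15-10:30, 12:00-15:00, 16:00-17:00 (add 6h to convert from UTC-6).
Yara ∩ Noa: 08:30-10:45, 13:15-15:15.
Yara ∩ Noa ∩ Ben: 08:30-10:45, 13:15-15:15.
Yara ∩ Noa ∩ Ben ∩ Mateo: 08:30-10:45, 13:15-14:45.
Yara ∩ Noa ∩ Ben ∩ Mateo ∩ Vanya: 09:00-10:30, 13:15-13:45.
Yara ∩ Noa ∩ Ben ∩ Mateo ∩ Vanya ∩ Dana: 09:15-10:30, 13:15-13:45.
The last common window of at least 30 minutes is 13:15-13:45; a 30-minute meeting can start as late as 13:15 and still end by 13:45.

13:15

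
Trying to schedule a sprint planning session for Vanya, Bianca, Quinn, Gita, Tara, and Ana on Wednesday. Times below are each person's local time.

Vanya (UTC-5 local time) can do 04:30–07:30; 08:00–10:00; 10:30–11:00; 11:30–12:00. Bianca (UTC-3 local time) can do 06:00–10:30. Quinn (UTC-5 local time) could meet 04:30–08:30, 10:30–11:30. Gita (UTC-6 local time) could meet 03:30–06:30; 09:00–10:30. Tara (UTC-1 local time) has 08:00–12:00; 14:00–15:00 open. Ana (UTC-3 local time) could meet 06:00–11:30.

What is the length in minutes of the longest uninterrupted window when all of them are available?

Vanya in UTC: 09:30-12:30, 13:00-15:00, 15:30-16:00, 16:30-17:00 (add 5h to convert from UTC-5).
Bianca in UTC: 09:00-13:30 (add 3h to convert from UTC-3).
Quinn in UTC: 09:30-13:30, 15:30-16:30 (add 5h to convert from UTC-5).
Gita in UTC: 09:30-12:30, 15:00-16:30 (add 6h to convert from UTC-6).
Tara in UTC: 09:00-13:00, 15:00-16:00 (add 1h to convert from UTC-1).
Ana in UTC: 09:00-14:30 (add 3h to convert from UTC-3).
Vanya ∩ Bianca: 09:30-12:30, 13:00-13:30.
Vanya ∩ Bianca ∩ Quinn: 09:30-12:30, 13:00-13:30.
Vanya ∩ Bianca ∩ Quinn ∩ Gita: 09:30-12:30.
Vanya ∩ Bianca ∩ Quinn ∩ Gita ∩ Tara: 09:30-12:30.
Vanya ∩ Bianca ∩ Quinn ∩ Gita ∩ Tara ∩ Ana: 09:30-12:30.
Those are the intersection windows.
The longest is 09:30-12:30 at 180 minutes.

180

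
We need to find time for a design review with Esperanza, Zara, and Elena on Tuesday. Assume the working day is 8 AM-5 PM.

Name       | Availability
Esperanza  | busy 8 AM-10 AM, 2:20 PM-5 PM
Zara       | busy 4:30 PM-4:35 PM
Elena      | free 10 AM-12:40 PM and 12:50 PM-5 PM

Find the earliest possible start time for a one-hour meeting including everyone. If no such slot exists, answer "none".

10:00

Esperanza free: 10:00-14:20 (invert busy blocks within the working day).
Zara free: 08:00-16:30, 16:35-17:00 (invert busy blocks within the working day).
Elena free: 10:00-12:40, 12:50-17:00.
Esperanza ∩ Zara: 10:00-14:20.
Esperanza ∩ Zara ∩ Elena: 10:00-12:40, 12:50-14:20.
So the common availability across everyone is 10:00-12:40, 12:50-14:20.
The first common window of at least 60 minutes is 10:00-12:40, so the earliest start is 10:00.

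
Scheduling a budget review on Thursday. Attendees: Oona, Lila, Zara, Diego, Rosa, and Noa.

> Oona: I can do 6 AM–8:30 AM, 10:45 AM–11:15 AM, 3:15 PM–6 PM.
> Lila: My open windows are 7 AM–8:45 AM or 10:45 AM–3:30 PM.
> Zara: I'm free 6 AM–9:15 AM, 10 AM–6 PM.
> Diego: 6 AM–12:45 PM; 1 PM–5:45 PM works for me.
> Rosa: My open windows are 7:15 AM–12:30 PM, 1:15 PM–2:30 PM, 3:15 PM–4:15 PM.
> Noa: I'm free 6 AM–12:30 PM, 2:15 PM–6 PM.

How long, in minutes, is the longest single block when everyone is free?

Oona ∩ Lila: 07:00-08:30, 10:45-11:15, 15:15-15:30.
Oona ∩ Lila ∩ Zara: 07:00-08:30, 10:45-11:15, 15:15-15:30.
Oona ∩ Lila ∩ Zara ∩ Diego: 07:00-08:30, 10:45-11:15, 15:15-15:30.
Oona ∩ Lila ∩ Zara ∩ Diego ∩ Rosa: 07:15-08:30, 10:45-11:15, 15:15-15:30.
Oona ∩ Lila ∩ Zara ∩ Diego ∩ Rosa ∩ Noa: 07:15-08:30, 10:45-11:15, 15:15-15:30.
Those are the intersection windows.
The longest is 07:15-08:30 at 75 minutes.

75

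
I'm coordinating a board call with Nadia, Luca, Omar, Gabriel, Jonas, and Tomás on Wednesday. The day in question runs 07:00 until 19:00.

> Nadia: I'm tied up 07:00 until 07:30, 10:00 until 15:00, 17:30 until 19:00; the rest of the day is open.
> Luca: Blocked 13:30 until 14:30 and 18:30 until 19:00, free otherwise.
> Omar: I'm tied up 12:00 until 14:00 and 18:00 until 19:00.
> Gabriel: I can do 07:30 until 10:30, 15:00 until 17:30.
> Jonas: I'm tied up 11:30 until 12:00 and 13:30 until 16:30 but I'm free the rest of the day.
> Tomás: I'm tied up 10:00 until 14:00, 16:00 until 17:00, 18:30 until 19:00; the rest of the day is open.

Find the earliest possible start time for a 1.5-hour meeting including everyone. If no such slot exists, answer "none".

07:30

Nadia free: 07:30-10:00, 15:00-17:30 (invert busy blocks within the working day).
Luca free: 07:00-13:30, 14:30-18:30 (invert busy blocks within the working day).
Omar free: 07:00-12:00, 14:00-18:00 (invert busy blocks within the working day).
Gabriel free: 07:30-10:30, 15:00-17:30.
Jonas free: 07:00-11:30, 12:00-13:30, 16:30-19:00 (invert busy blocks within the working day).
Tomás free: 07:00-10:00, 14:00-16:00, 17:00-18:30 (invert busy blocks within the working day).
Nadia ∩ Luca: 07:30-10:00, 15:00-17:30.
Nadia ∩ Luca ∩ Omar: 07:30-10:00, 15:00-17:30.
Nadia ∩ Luca ∩ Omar ∩ Gabriel: 07:30-10:00, 15:00-17:30.
Nadia ∩ Luca ∩ Omar ∩ Gabriel ∩ Jonas: 07:30-10:00, 16:30-17:30.
Nadia ∩ Luca ∩ Omar ∩ Gabriel ∩ Jonas ∩ Tomás: 07:30-10:00, 17:00-17:30.
Those are the intersection windows.
The first common window of at least 90 minutes is 07:30-10:00, so the earliest start is 07:30.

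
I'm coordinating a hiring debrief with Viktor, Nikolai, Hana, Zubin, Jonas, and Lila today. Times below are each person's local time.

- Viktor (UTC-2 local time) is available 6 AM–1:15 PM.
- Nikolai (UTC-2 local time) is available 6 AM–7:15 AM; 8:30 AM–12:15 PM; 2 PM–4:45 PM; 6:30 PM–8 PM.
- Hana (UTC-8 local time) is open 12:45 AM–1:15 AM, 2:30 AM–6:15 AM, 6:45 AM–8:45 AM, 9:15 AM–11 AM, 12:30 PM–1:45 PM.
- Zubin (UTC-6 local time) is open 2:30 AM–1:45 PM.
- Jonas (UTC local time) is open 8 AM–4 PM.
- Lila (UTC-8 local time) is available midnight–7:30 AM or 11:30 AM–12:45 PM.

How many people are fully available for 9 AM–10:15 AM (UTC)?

Viktor in UTC: 08:00-15:15 (add 2h to convert from UTC-2).
Nikolai in UTC: 08:00-09:15, 10:30-14:15, 16:00-18:45, 20:30-22:00 (add 2h to convert from UTC-2).
Hana in UTC: 08:45-09:15, 10:30-14:15, 14:45-16:45, 17:15-19:00, 20:30-21:45 (add 8h to convert from UTC-8).
Zubin in UTC: 08:30-19:45 (add 6h to convert from UTC-6).
Jonas in UTC: 08:00-16:00.
Lila in UTC: 08:00-15:30, 19:30-20:45 (add 8h to convert from UTC-8).
Viktor, Zubin, Jonas, and Lila can make the full 09:00-10:15 slot — that's 4.

4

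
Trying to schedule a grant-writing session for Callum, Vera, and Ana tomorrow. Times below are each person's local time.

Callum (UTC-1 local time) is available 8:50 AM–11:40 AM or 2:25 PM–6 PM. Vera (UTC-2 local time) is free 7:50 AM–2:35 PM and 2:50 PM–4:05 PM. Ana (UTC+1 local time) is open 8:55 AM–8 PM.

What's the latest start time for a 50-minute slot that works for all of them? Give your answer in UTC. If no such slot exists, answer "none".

17:15

Callum in UTC: 09:50-12:40, 15:25-19:00 (add 1h to convert from UTC-1).
Vera in UTC: 09:50-16:35, 16:50-18:05 (add 2h to convert from UTC-2).
Ana in UTC: 07:55-19:00 (subtract 1h to convert from UTC+1).
Callum ∩ Vera: 09:50-12:40, 15:25-16:35, 16:50-18:05.
Callum ∩ Vera ∩ Ana: 09:50-12:40, 15:25-16:35, 16:50-18:05.
Those are the intersection windows.
The last common window of at least 50 minutes is 16:50-18:05; a 50-minute meeting can start as late as 17:15 and still end by 18:05.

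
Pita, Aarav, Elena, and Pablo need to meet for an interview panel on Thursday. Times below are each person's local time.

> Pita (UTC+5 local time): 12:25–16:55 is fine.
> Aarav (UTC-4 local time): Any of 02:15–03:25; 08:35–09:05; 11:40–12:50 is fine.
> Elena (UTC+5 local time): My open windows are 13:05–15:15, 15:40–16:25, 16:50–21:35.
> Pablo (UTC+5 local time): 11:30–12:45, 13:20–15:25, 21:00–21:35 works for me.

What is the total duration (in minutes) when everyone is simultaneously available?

0

Pita in UTC: 07:25-11:55 (subtract 5h to convert from UTC+5).
Aarav in UTC: 06:15-07:25, 12:35-13:05, 15:40-16:50 (add 4h to convert from UTC-4).
Elena in UTC: 08:05-10:15, 10:40-11:25, 11:50-16:35 (subtract 5h to convert from UTC+5).
Pablo in UTC: 06:30-07:45, 08:20-10:25, 16:00-16:35 (subtract 5h to convert from UTC+5).
Pita ∩ Aarav: ∅.
Pita ∩ Aarav ∩ Elena: ∅.
Pita ∩ Aarav ∩ Elena ∩ Pablo: ∅.
There is no time when everyone is free.
There is no common window, so the total is 0 minutes.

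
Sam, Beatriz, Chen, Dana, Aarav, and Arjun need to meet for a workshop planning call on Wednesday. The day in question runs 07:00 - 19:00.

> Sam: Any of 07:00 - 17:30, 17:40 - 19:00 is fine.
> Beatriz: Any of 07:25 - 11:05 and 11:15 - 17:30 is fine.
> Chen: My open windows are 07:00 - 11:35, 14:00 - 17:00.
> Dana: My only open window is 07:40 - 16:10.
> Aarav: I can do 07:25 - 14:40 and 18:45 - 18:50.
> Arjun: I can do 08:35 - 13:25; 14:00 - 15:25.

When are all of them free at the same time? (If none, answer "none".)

Sam ∩ Beatriz: 07:25-11:05, 11:15-17:30.
Sam ∩ Beatriz ∩ Chen: 07:25-11:05, 11:15-11:35, 14:00-17:00.
Sam ∩ Beatriz ∩ Chen ∩ Dana: 07:40-11:05, 11:15-11:35, 14:00-16:10.
Sam ∩ Beatriz ∩ Chen ∩ Dana ∩ Aarav: 07:40-11:05, 11:15-11:35, 14:00-14:40.
Sam ∩ Beatriz ∩ Chen ∩ Dana ∩ Aarav ∩ Arjun: 08:35-11:05, 11:15-11:35, 14:00-14:40.
So the common availability across everyone is 08:35-11:05, 11:15-11:35, 14:00-14:40.

08:35-11:05, 11:15-11:35, 14:00-14:40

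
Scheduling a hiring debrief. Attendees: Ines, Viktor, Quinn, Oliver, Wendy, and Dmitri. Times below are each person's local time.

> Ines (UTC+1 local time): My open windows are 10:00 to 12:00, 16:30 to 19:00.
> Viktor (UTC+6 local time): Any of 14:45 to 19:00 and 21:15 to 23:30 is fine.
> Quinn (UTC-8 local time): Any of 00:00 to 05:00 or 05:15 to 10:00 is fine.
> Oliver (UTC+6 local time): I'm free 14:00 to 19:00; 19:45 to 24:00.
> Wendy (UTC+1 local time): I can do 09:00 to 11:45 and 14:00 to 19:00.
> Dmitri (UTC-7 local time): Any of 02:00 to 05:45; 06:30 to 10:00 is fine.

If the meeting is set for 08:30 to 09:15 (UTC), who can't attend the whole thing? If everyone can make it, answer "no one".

Ines in UTC: 09:00-11:00, 15:30-18:00 (subtract 1h to convert from UTC+1).
Viktor in UTC: 08:45-13:00, 15:15-17:30 (subtract 6h to convert from UTC+6).
Quinn in UTC: 08:00-13:00, 13:15-18:00 (add 8h to convert from UTC-8).
Oliver in UTC: 08:00-13:00, 13:45-18:00 (subtract 6h to convert from UTC+6).
Wendy in UTC: 08:00-10:45, 13:00-18:00 (subtract 1h to convert from UTC+1).
Dmitri in UTC: 09:00-12:45, 13:30-17:00 (add 7h to convert from UTC-7).
Ines: not fully free for 08:30-09:15. Viktor: not fully free for 08:30-09:15. Quinn: free for 08:30-09:15. Oliver: free for 08:30-09:15. Wendy: free for 08:30-09:15. Dmitri: not fully free for 08:30-09:15.

Dmitri, Ines, Viktor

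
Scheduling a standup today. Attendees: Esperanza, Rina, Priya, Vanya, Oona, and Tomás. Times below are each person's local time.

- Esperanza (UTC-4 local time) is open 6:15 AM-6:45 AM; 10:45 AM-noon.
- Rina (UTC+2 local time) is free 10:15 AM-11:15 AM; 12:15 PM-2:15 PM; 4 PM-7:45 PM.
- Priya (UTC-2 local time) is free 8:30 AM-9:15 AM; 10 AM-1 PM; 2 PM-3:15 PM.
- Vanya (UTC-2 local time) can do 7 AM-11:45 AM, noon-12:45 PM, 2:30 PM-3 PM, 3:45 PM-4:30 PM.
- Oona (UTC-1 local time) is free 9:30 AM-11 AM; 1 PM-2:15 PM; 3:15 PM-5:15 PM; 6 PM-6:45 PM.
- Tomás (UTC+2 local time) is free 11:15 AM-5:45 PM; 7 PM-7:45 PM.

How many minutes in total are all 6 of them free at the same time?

15

Esperanza in UTC: 10:15-10:45, 14:45-16:00 (add 4h to convert from UTC-4).
Rina in UTC: 08:15-09:15, 10:15-12:15, 14:00-17:45 (subtract 2h to convert from UTC+2).
Priya in UTC: 10:30-11:15, 12:00-15:00, 16:00-17:15 (add 2h to convert from UTC-2).
Vanya in UTC: 09:00-13:45, 14:00-14:45, 16:30-17:00, 17:45-18:30 (add 2h to convert from UTC-2).
Oona in UTC: 10:30-12:00, 14:00-15:15, 16:15-18:15, 19:00-19:45 (add 1h to convert from UTC-1).
Tomás in UTC: 09:15-15:45, 17:00-17:45 (subtract 2h to convert from UTC+2).
Esperanza ∩ Rina: 10:15-10:45, 14:45-16:00.
Esperanza ∩ Rina ∩ Priya: 10:30-10:45, 14:45-15:00.
Esperanza ∩ Rina ∩ Priya ∩ Vanya: 10:30-10:45.
Esperanza ∩ Rina ∩ Priya ∩ Vanya ∩ Oona: 10:30-10:45.
Esperanza ∩ Rina ∩ Priya ∩ Vanya ∩ Oona ∩ Tomás: 10:30-10:45.
That's a single block of 15 minutes.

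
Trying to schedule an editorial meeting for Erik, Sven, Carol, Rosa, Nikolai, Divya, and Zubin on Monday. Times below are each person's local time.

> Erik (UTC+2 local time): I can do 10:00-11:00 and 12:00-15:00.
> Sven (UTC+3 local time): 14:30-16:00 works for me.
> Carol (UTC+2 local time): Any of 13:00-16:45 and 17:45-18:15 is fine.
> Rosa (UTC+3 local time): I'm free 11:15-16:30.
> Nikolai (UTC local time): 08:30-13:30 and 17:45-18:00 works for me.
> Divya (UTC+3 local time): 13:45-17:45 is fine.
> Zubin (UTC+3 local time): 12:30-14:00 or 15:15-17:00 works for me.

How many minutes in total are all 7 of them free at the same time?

Erik in UTC: 08:00-09:00, 10:00-13:00 (subtract 2h to convert from UTC+2).
Sven in UTC: 11:30-13:00 (subtract 3h to convert from UTC+3).
Carol in UTC: 11:00-14:45, 15:45-16:15 (subtract 2h to convert from UTC+2).
Rosa in UTC: 08:15-13:30 (subtract 3h to convert from UTC+3).
Nikolai in UTC: 08:30-13:30, 17:45-18:00.
Divya in UTC: 10:45-14:45 (subtract 3h to convert from UTC+3).
Zubin in UTC: 09:30-11:00, 12:15-14:00 (subtract 3h to convert from UTC+3).
Erik ∩ Sven: 11:30-13:00.
Erik ∩ Sven ∩ Carol: 11:30-13:00.
Erik ∩ Sven ∩ Carol ∩ Rosa: 11:30-13:00.
Erik ∩ Sven ∩ Carol ∩ Rosa ∩ Nikolai: 11:30-13:00.
Erik ∩ Sven ∩ Carol ∩ Rosa ∩ Nikolai ∩ Divya: 11:30-13:00.
Erik ∩ Sven ∩ Carol ∩ Rosa ∩ Nikolai ∩ Divya ∩ Zubin: 12:15-13:00.
That's a single block of 45 minutes.

45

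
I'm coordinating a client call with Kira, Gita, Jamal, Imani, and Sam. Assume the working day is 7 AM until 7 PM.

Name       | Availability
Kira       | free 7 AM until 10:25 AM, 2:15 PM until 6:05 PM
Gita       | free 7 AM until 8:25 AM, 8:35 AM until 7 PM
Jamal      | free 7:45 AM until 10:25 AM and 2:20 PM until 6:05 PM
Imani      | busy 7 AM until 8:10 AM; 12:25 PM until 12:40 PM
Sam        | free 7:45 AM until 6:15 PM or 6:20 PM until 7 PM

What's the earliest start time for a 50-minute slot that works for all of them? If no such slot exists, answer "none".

08:35

Kira free: 07:00-10:25, 14:15-18:05.
Gita free: 07:00-08:25, 08:35-19:00.
Jamal free: 07:45-10:25, 14:20-18:05.
Imani free: 08:10-12:25, 12:40-19:00 (invert busy blocks within the working day).
Sam free: 07:45-18:15, 18:20-19:00.
Kira ∩ Gita: 07:00-08:25, 08:35-10:25, 14:15-18:05.
Kira ∩ Gita ∩ Jamal: 07:45-08:25, 08:35-10:25, 14:20-18:05.
Kira ∩ Gita ∩ Jamal ∩ Imani: 08:10-08:25, 08:35-10:25, 14:20-18:05.
Kira ∩ Gita ∩ Jamal ∩ Imani ∩ Sam: 08:10-08:25, 08:35-10:25, 14:20-18:05.
The first common window of at least 50 minutes is 08:35-10:25, so the earliest start is 08:35.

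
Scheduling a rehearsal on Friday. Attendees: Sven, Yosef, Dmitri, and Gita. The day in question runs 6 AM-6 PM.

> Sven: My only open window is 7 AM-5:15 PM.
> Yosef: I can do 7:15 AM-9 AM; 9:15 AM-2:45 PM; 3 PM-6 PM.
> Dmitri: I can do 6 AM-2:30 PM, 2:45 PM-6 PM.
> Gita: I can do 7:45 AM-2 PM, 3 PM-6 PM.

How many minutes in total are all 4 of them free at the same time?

Sven ∩ Yosef: 07:15-09:00, 09:15-14:45, 15:00-17:15.
Sven ∩ Yosef ∩ Dmitri: 07:15-09:00, 09:15-14:30, 15:00-17:15.
Sven ∩ Yosef ∩ Dmitri ∩ Gita: 07:45-09:00, 09:15-14:00, 15:00-17:15.
Summing the common windows: 75 + 285 + 135 = 495 minutes.

495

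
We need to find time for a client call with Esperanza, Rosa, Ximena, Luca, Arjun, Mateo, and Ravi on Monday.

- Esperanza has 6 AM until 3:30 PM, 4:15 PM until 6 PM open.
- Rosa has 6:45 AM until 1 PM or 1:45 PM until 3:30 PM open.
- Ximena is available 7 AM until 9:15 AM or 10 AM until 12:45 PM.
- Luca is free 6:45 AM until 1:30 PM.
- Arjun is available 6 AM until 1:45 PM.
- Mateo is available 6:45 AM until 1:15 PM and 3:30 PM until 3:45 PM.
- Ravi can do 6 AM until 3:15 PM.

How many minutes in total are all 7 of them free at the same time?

300

Esperanza ∩ Rosa: 06:45-13:00, 13:45-15:30.
Esperanza ∩ Rosa ∩ Ximena: 07:00-09:15, 10:00-12:45.
Esperanza ∩ Rosa ∩ Ximena ∩ Luca: 07:00-09:15, 10:00-12:45.
Esperanza ∩ Rosa ∩ Ximena ∩ Luca ∩ Arjun: 07:00-09:15, 10:00-12:45.
Esperanza ∩ Rosa ∩ Ximena ∩ Luca ∩ Arjun ∩ Mateo: 07:00-09:15, 10:00-12:45.
Esperanza ∩ Rosa ∩ Ximena ∩ Luca ∩ Arjun ∩ Mateo ∩ Ravi: 07:00-09:15, 10:00-12:45.
Summing the common windows: 135 + 165 = 300 minutes.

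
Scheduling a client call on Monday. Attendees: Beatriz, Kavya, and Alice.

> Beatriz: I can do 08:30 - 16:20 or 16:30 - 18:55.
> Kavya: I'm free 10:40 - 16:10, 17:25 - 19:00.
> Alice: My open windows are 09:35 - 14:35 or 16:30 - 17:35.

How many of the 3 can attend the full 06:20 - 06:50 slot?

0

nobody can make the full 06:20-06:50 slot — that's 0.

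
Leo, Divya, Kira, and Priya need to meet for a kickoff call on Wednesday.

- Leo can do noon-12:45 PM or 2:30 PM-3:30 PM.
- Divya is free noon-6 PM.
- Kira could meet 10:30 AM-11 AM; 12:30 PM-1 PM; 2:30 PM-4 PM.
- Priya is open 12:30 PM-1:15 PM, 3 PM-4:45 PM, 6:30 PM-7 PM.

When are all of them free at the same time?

Leo ∩ Divya: 12:00-12:45, 14:30-15:30.
Leo ∩ Divya ∩ Kira: 12:30-12:45, 14:30-15:30.
Leo ∩ Divya ∩ Kira ∩ Priya: 12:30-12:45, 15:00-15:30.
Those are the intersection windows.

12:30-12:45, 15:00-15:30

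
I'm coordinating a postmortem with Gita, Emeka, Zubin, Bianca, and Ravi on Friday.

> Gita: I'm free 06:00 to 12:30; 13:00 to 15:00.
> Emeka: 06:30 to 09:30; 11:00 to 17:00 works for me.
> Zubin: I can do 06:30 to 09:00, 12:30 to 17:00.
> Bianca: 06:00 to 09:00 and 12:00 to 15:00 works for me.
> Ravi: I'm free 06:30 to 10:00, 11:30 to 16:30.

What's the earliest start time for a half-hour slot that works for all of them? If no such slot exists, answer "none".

06:30

Gita ∩ Emeka: 06:30-09:30, 11:00-12:30, 13:00-15:00.
Gita ∩ Emeka ∩ Zubin: 06:30-09:00, 13:00-15:00.
Gita ∩ Emeka ∩ Zubin ∩ Bianca: 06:30-09:00, 13:00-15:00.
Gita ∩ Emeka ∩ Zubin ∩ Bianca ∩ Ravi: 06:30-09:00, 13:00-15:00.
Those are the intersection windows.
The first common window of at least 30 minutes is 06:30-09:00, so the earliest start is 06:30.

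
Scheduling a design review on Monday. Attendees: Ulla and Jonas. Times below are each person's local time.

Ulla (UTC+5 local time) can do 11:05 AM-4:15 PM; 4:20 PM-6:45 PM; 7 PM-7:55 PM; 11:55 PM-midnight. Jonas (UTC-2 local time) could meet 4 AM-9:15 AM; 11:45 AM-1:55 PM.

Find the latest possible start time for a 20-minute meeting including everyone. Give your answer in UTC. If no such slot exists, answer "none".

Ulla in UTC: 06:05-11:15, 11:20-13:45, 14:00-14:55, 18:55-19:00 (subtract 5h to convert from UTC+5).
Jonas in UTC: 06:00-11:15, 13:45-15:55 (add 2h to convert from UTC-2).
Ulla ∩ Jonas: 06:05-11:15, 14:00-14:55.
The last common window of at least 20 minutes is 14:00-14:55; a 20-minute meeting can start as late as 14:35 and still end by 14:55.

14:35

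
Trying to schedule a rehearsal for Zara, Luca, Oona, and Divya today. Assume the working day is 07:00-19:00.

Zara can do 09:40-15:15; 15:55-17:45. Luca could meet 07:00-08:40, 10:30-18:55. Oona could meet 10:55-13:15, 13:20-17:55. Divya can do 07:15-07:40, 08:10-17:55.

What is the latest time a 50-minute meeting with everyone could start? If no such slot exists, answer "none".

16:55

Zara ∩ Luca: 10:30-15:15, 15:55-17:45.
Zara ∩ Luca ∩ Oona: 10:55-13:15, 13:20-15:15, 15:55-17:45.
Zara ∩ Luca ∩ Oona ∩ Divya: 10:55-13:15, 13:20-15:15, 15:55-17:45.
The last common window of at least 50 minutes is 15:55-17:45; a 50-minute meeting can start as late as 16:55 and still end by 17:45.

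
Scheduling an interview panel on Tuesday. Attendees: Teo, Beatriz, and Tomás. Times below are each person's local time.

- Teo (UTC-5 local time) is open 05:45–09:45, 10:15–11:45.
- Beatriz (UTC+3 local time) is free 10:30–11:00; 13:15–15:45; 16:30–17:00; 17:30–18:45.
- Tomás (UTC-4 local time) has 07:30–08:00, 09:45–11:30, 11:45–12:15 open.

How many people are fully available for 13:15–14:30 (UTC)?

1

Teo in UTC: 10:45-14:45, 15:15-16:45 (add 5h to convert from UTC-5).
Beatriz in UTC: 07:30-08:00, 10:15-12:45, 13:30-14:00, 14:30-15:45 (subtract 3h to convert from UTC+3).
Tomás in UTC: 11:30-12:00, 13:45-15:30, 15:45-16:15 (add 4h to convert from UTC-4).
Teo can make the full 13:15-14:30 slot — that's 1.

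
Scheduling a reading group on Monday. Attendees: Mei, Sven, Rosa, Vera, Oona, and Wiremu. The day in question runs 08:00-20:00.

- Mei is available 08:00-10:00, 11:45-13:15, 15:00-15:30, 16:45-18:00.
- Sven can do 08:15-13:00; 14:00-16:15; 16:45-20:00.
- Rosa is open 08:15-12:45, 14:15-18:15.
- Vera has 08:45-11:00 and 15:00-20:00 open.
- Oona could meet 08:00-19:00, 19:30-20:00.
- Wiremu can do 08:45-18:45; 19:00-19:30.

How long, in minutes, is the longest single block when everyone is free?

75

Mei ∩ Sven: 08:15-10:00, 11:45-13:00, 15:00-15:30, 16:45-18:00.
Mei ∩ Sven ∩ Rosa: 08:15-10:00, 11:45-12:45, 15:00-15:30, 16:45-18:00.
Mei ∩ Sven ∩ Rosa ∩ Vera: 08:45-10:00, 15:00-15:30, 16:45-18:00.
Mei ∩ Sven ∩ Rosa ∩ Vera ∩ Oona: 08:45-10:00, 15:00-15:30, 16:45-18:00.
Mei ∩ Sven ∩ Rosa ∩ Vera ∩ Oona ∩ Wiremu: 08:45-10:00, 15:00-15:30, 16:45-18:00.
The longest is 08:45-10:00 at 75 minutes.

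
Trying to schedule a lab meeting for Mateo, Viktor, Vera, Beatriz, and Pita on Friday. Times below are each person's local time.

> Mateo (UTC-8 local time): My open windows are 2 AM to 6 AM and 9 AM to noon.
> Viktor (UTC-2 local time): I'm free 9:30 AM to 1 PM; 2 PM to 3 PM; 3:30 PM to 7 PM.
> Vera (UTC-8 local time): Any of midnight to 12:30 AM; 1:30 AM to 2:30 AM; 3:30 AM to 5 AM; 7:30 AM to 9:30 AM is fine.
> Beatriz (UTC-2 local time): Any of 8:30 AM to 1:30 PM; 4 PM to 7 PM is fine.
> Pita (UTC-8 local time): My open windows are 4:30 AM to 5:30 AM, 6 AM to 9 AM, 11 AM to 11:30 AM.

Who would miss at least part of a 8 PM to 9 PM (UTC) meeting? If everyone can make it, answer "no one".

Mateo, Pita, Vera

Mateo in UTC: 10:00-14:00, 17:00-20:00 (add 8h to convert from UTC-8).
Viktor in UTC: 11:30-15:00, 16:00-17:00, 17:30-21:00 (add 2h to convert from UTC-2).
Vera in UTC: 08:00-08:30, 09:30-10:30, 11:30-13:00, 15:30-17:30 (add 8h to convert from UTC-8).
Beatriz in UTC: 10:30-15:30, 18:00-21:00 (add 2h to convert from UTC-2).
Pita in UTC: 12:30-13:30, 14:00-17:00, 19:00-19:30 (add 8h to convert from UTC-8).
Mateo: not fully free for 20:00-21:00. Viktor: free for 20:00-21:00. Vera: not fully free for 20:00-21:00. Beatriz: free for 20:00-21:00. Pita: not fully free for 20:00-21:00.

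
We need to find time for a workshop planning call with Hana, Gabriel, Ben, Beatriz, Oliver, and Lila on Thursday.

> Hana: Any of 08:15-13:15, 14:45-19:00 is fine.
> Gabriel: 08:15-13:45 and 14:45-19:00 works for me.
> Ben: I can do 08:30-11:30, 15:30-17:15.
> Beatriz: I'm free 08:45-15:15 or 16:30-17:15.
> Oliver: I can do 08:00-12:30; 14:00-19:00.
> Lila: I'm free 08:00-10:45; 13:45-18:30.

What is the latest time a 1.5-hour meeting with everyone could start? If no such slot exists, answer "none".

09:15

Hana ∩ Gabriel: 08:15-13:15, 14:45-19:00.
Hana ∩ Gabriel ∩ Ben: 08:30-11:30, 15:30-17:15.
Hana ∩ Gabriel ∩ Ben ∩ Beatriz: 08:45-11:30, 16:30-17:15.
Hana ∩ Gabriel ∩ Ben ∩ Beatriz ∩ Oliver: 08:45-11:30, 16:30-17:15.
Hana ∩ Gabriel ∩ Ben ∩ Beatriz ∩ Oliver ∩ Lila: 08:45-10:45, 16:30-17:15.
Those are the intersection windows.
The last common window of at least 90 minutes is 08:45-10:45; a 90-minute meeting can start as late as 09:15 and still end by 10:45.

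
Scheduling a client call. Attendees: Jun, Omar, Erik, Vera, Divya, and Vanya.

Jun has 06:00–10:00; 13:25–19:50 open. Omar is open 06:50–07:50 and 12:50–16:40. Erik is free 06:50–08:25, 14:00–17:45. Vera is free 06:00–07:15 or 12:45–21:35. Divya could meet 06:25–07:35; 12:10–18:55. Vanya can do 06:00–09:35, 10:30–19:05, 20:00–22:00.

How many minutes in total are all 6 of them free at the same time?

185

Jun ∩ Omar: 06:50-07:50, 13:25-16:40.
Jun ∩ Omar ∩ Erik: 06:50-07:50, 14:00-16:40.
Jun ∩ Omar ∩ Erik ∩ Vera: 06:50-07:15, 14:00-16:40.
Jun ∩ Omar ∩ Erik ∩ Vera ∩ Divya: 06:50-07:15, 14:00-16:40.
Jun ∩ Omar ∩ Erik ∩ Vera ∩ Divya ∩ Vanya: 06:50-07:15, 14:00-16:40.
Those are the intersection windows.
Summing the common windows: 25 + 160 = 185 minutes.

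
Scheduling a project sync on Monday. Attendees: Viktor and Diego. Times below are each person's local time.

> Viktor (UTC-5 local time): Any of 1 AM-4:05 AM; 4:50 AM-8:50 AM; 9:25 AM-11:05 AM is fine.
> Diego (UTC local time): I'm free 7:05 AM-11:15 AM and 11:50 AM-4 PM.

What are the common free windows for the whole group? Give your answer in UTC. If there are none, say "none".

Viktor in UTC: 06:00-09:05, 09:50-13:50, 14:25-16:05 (add 5h to convert from UTC-5).
Diego in UTC: 07:05-11:15, 11:50-16:00.
Viktor ∩ Diego: 07:05-09:05, 09:50-11:15, 11:50-13:50, 14:25-16:00.
Those are the intersection windows.

07:05-09:05, 09:50-11:15, 11:50-13:50, 14:25-16:00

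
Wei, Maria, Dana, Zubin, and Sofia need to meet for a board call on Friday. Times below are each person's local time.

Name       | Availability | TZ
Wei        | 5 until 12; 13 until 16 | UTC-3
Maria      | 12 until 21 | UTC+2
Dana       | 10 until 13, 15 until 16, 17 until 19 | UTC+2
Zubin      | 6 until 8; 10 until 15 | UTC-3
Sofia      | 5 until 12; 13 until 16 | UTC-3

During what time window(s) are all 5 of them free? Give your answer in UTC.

10:00-11:00, 13:00-14:00, 16:00-17:00

Wei in UTC: 08:00-15:00, 16:00-19:00 (add 3h to convert from UTC-3).
Maria in UTC: 10:00-19:00 (subtract 2h to convert from UTC+2).
Dana in UTC: 08:00-11:00, 13:00-14:00, 15:00-17:00 (subtract 2h to convert from UTC+2).
Zubin in UTC: 09:00-11:00, 13:00-18:00 (add 3h to convert from UTC-3).
Sofia in UTC: 08:00-15:00, 16:00-19:00 (add 3h to convert from UTC-3).
Wei ∩ Maria: 10:00-15:00, 16:00-19:00.
Wei ∩ Maria ∩ Dana: 10:00-11:00, 13:00-14:00, 16:00-17:00.
Wei ∩ Maria ∩ Dana ∩ Zubin: 10:00-11:00, 13:00-14:00, 16:00-17:00.
Wei ∩ Maria ∩ Dana ∩ Zubin ∩ Sofia: 10:00-11:00, 13:00-14:00, 16:00-17:00.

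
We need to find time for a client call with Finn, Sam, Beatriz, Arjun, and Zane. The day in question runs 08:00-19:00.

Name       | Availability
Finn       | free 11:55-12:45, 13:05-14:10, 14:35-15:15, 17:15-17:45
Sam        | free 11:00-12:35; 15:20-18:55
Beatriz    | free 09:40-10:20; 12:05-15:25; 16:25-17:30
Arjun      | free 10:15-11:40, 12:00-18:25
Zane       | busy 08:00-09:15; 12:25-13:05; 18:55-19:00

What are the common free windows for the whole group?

12:05-12:25, 17:15-17:30

Finn free: 11:55-12:45, 13:05-14:10, 14:35-15:15, 17:15-17:45.
Sam free: 11:00-12:35, 15:20-18:55.
Beatriz free: 09:40-10:20, 12:05-15:25, 16:25-17:30.
Arjun free: 10:15-11:40, 12:00-18:25.
Zane free: 09:15-12:25, 13:05-18:55 (invert busy blocks within the working day).
Finn ∩ Sam: 11:55-12:35, 17:15-17:45.
Finn ∩ Sam ∩ Beatriz: 12:05-12:35, 17:15-17:30.
Finn ∩ Sam ∩ Beatriz ∩ Arjun: 12:05-12:35, 17:15-17:30.
Finn ∩ Sam ∩ Beatriz ∩ Arjun ∩ Zane: 12:05-12:25, 17:15-17:30.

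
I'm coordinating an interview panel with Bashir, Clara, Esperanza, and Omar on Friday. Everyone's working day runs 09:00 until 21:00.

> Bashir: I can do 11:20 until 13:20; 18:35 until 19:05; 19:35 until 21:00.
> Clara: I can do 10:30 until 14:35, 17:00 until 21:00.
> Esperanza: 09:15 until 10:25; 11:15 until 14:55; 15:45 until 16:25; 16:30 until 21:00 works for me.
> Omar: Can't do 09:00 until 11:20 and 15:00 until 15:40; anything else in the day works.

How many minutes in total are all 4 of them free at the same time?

235

Bashir free: 11:20-13:20, 18:35-19:05, 19:35-21:00.
Clara free: 10:30-14:35, 17:00-21:00.
Esperanza free: 09:15-10:25, 11:15-14:55, 15:45-16:25, 16:30-21:00.
Omar free: 11:20-15:00, 15:40-21:00 (invert busy blocks within the working day).
Bashir ∩ Clara: 11:20-13:20, 18:35-19:05, 19:35-21:00.
Bashir ∩ Clara ∩ Esperanza: 11:20-13:20, 18:35-19:05, 19:35-21:00.
Bashir ∩ Clara ∩ Esperanza ∩ Omar: 11:20-13:20, 18:35-19:05, 19:35-21:00.
So the common availability across everyone is 11:20-13:20, 18:35-19:05, 19:35-21:00.
Summing the common windows: 120 + 30 + 85 = 235 minutes.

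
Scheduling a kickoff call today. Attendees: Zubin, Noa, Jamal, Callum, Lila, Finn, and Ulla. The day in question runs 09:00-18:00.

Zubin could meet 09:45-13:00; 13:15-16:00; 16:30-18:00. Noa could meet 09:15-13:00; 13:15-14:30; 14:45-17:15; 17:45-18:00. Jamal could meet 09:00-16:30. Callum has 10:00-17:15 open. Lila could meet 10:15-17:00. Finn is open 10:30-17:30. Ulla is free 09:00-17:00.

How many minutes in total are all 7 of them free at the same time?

300

Zubin ∩ Noa: 09:45-13:00, 13:15-14:30, 14:45-16:00, 16:30-17:15, 17:45-18:00.
Zubin ∩ Noa ∩ Jamal: 09:45-13:00, 13:15-14:30, 14:45-16:00.
Zubin ∩ Noa ∩ Jamal ∩ Callum: 10:00-13:00, 13:15-14:30, 14:45-16:00.
Zubin ∩ Noa ∩ Jamal ∩ Callum ∩ Lila: 10:15-13:00, 13:15-14:30, 14:45-16:00.
Zubin ∩ Noa ∩ Jamal ∩ Callum ∩ Lila ∩ Finn: 10:30-13:00, 13:15-14:30, 14:45-16:00.
Zubin ∩ Noa ∩ Jamal ∩ Callum ∩ Lila ∩ Finn ∩ Ulla: 10:30-13:00, 13:15-14:30, 14:45-16:00.
Summing the common windows: 150 + 75 + 75 = 300 minutes.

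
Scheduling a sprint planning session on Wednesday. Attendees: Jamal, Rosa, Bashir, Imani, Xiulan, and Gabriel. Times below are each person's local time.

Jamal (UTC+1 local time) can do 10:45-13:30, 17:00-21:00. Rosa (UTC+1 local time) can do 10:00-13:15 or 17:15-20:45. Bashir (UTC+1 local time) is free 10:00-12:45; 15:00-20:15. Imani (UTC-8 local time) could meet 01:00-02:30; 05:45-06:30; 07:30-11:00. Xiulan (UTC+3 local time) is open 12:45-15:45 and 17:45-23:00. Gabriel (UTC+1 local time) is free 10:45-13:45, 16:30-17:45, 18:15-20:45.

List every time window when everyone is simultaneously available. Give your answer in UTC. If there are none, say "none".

09:45-10:30, 16:15-16:45, 17:15-19:00

Jamal in UTC: 09:45-12:30, 16:00-20:00 (subtract 1h to convert from UTC+1).
Rosa in UTC: 09:00-12:15, 16:15-19:45 (subtract 1h to convert from UTC+1).
Bashir in UTC: 09:00-11:45, 14:00-19:15 (subtract 1h to convert from UTC+1).
Imani in UTC: 09:00-10:30, 13:45-14:30, 15:30-19:00 (add 8h to convert from UTC-8).
Xiulan in UTC: 09:45-12:45, 14:45-20:00 (subtract 3h to convert from UTC+3).
Gabriel in UTC: 09:45-12:45, 15:30-16:45, 17:15-19:45 (subtract 1h to convert from UTC+1).
Jamal ∩ Rosa: 09:45-12:15, 16:15-19:45.
Jamal ∩ Rosa ∩ Bashir: 09:45-11:45, 16:15-19:15.
Jamal ∩ Rosa ∩ Bashir ∩ Imani: 09:45-10:30, 16:15-19:00.
Jamal ∩ Rosa ∩ Bashir ∩ Imani ∩ Xiulan: 09:45-10:30, 16:15-19:00.
Jamal ∩ Rosa ∩ Bashir ∩ Imani ∩ Xiulan ∩ Gabriel: 09:45-10:30, 16:15-16:45, 17:15-19:00.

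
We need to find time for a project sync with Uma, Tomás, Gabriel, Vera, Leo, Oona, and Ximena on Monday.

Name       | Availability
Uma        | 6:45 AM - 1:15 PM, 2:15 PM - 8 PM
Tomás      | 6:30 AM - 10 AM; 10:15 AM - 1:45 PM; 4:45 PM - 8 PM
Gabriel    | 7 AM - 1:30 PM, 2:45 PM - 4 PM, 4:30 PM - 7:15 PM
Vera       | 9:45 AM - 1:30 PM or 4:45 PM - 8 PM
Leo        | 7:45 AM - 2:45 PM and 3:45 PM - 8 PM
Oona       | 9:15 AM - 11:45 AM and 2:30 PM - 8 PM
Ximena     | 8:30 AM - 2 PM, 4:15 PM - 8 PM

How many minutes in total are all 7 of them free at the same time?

Uma ∩ Tomás: 06:45-10:00, 10:15-13:15, 16:45-20:00.
Uma ∩ Tomás ∩ Gabriel: 07:00-10:00, 10:15-13:15, 16:45-19:15.
Uma ∩ Tomás ∩ Gabriel ∩ Vera: 09:45-10:00, 10:15-13:15, 16:45-19:15.
Uma ∩ Tomás ∩ Gabriel ∩ Vera ∩ Leo: 09:45-10:00, 10:15-13:15, 16:45-19:15.
Uma ∩ Tomás ∩ Gabriel ∩ Vera ∩ Leo ∩ Oona: 09:45-10:00, 10:15-11:45, 16:45-19:15.
Uma ∩ Tomás ∩ Gabriel ∩ Vera ∩ Leo ∩ Oona ∩ Ximena: 09:45-10:00, 10:15-11:45, 16:45-19:15.
Summing the common windows: 15 + 90 + 150 = 255 minutes.

255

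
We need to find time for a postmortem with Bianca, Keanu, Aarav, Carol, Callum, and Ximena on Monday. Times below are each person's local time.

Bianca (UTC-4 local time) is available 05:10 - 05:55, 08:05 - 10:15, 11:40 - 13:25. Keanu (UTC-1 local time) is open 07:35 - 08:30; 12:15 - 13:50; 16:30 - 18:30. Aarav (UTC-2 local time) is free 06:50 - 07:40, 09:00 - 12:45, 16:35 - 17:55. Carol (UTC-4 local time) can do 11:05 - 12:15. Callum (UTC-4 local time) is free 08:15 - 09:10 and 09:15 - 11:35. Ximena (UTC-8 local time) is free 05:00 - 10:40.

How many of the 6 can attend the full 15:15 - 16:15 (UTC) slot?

Bianca in UTC: 09:10-09:55, 12:05-14:15, 15:40-17:25 (add 4h to convert from UTC-4).
Keanu in UTC: 08:35-09:30, 13:15-14:50, 17:30-19:30 (add 1h to convert from UTC-1).
Aarav in UTC: 08:50-09:40, 11:00-14:45, 18:35-19:55 (add 2h to convert from UTC-2).
Carol in UTC: 15:05-16:15 (add 4h to convert from UTC-4).
Callum in UTC: 12:15-13:10, 13:15-15:35 (add 4h to convert from UTC-4).
Ximena in UTC: 13:00-18:40 (add 8h to convert from UTC-8).
Carol and Ximena can make the full 15:15-16:15 slot — that's 2.

2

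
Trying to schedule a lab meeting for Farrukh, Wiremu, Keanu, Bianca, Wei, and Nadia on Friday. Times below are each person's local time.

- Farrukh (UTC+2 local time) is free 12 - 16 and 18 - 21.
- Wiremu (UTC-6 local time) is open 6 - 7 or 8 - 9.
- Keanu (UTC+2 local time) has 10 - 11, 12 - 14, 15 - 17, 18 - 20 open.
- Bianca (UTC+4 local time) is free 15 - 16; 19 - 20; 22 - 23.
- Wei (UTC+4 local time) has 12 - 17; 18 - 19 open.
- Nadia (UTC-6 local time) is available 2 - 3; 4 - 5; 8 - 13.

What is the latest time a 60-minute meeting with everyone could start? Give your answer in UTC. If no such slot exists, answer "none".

none

Farrukh in UTC: 10:00-14:00, 16:00-19:00 (subtract 2h to convert from UTC+2).
Wiremu in UTC: 12:00-13:00, 14:00-15:00 (add 6h to convert from UTC-6).
Keanu in UTC: 08:00-09:00, 10:00-12:00, 13:00-15:00, 16:00-18:00 (subtract 2h to convert from UTC+2).
Bianca in UTC: 11:00-12:00, 15:00-16:00, 18:00-19:00 (subtract 4h to convert from UTC+4).
Wei in UTC: 08:00-13:00, 14:00-15:00 (subtract 4h to convert from UTC+4).
Nadia in UTC: 08:00-09:00, 10:00-11:00, 14:00-19:00 (add 6h to convert from UTC-6).
Farrukh ∩ Wiremu: 12:00-13:00.
Farrukh ∩ Wiremu ∩ Keanu: ∅.
Farrukh ∩ Wiremu ∩ Keanu ∩ Bianca: ∅.
Farrukh ∩ Wiremu ∩ Keanu ∩ Bianca ∩ Wei: ∅.
Farrukh ∩ Wiremu ∩ Keanu ∩ Bianca ∩ Wei ∩ Nadia: ∅.
There is no time when everyone is free.
No common window is at least 60 minutes long.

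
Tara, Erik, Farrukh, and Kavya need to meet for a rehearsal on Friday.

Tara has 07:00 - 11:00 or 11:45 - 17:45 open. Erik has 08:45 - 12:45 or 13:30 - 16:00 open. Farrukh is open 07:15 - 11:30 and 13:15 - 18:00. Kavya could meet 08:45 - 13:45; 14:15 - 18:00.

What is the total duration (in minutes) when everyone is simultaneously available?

Tara ∩ Erik: 08:45-11:00, 11:45-12:45, 13:30-16:00.
Tara ∩ Erik ∩ Farrukh: 08:45-11:00, 13:30-16:00.
Tara ∩ Erik ∩ Farrukh ∩ Kavya: 08:45-11:00, 13:30-13:45, 14:15-16:00.
Summing the common windows: 135 + 15 + 105 = 255 minutes.

255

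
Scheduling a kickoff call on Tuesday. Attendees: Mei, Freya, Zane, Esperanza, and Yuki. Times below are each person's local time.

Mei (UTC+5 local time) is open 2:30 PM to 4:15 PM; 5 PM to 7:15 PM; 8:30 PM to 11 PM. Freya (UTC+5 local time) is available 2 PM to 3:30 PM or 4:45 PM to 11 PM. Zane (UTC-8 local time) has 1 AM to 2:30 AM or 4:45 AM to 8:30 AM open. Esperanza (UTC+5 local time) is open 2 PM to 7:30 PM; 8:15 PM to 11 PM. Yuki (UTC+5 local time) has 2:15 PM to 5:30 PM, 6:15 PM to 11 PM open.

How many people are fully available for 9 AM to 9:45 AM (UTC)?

Mei in UTC: 09:30-11:15, 12:00-14:15, 15:30-18:00 (subtract 5h to convert from UTC+5).
Freya in UTC: 09:00-10:30, 11:45-18:00 (subtract 5h to convert from UTC+5).
Zane in UTC: 09:00-10:30, 12:45-16:30 (add 8h to convert from UTC-8).
Esperanza in UTC: 09:00-14:30, 15:15-18:00 (subtract 5h to convert from UTC+5).
Yuki in UTC: 09:15-12:30, 13:15-18:00 (subtract 5h to convert from UTC+5).
Freya, Zane, and Esperanza can make the full 09:00-09:45 slot — that's 3.

3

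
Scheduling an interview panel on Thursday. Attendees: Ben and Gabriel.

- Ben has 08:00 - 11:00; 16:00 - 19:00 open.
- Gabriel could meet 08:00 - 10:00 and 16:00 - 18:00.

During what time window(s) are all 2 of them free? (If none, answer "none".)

Ben ∩ Gabriel: 08:00-10:00, 16:00-18:00.
So the common availability across everyone is 08:00-10:00, 16:00-18:00.

08:00-10:00, 16:00-18:00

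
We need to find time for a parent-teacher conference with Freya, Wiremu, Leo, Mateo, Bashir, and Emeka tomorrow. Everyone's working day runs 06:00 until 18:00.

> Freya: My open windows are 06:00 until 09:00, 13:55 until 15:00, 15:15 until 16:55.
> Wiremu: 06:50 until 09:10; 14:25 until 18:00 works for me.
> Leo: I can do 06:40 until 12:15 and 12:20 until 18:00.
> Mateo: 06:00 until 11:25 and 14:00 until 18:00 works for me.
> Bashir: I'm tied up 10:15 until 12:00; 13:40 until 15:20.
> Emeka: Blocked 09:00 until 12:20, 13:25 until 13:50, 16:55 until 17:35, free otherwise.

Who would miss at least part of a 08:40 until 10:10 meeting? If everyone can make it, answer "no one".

Freya free: 06:00-09:00, 13:55-15:00, 15:15-16:55.
Wiremu free: 06:50-09:10, 14:25-18:00.
Leo free: 06:40-12:15, 12:20-18:00.
Mateo free: 06:00-11:25, 14:00-18:00.
Bashir free: 06:00-10:15, 12:00-13:40, 15:20-18:00 (invert busy blocks within the working day).
Emeka free: 06:00-09:00, 12:20-13:25, 13:50-16:55, 17:35-18:00 (invert busy blocks within the working day).
Freya: not fully free for 08:40-10:10. Wiremu: not fully free for 08:40-10:10. Leo: free for 08:40-10:10. Mateo: free for 08:40-10:10. Bashir: free for 08:40-10:10. Emeka: not fully free for 08:40-10:10.

Emeka, Freya, Wiremu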